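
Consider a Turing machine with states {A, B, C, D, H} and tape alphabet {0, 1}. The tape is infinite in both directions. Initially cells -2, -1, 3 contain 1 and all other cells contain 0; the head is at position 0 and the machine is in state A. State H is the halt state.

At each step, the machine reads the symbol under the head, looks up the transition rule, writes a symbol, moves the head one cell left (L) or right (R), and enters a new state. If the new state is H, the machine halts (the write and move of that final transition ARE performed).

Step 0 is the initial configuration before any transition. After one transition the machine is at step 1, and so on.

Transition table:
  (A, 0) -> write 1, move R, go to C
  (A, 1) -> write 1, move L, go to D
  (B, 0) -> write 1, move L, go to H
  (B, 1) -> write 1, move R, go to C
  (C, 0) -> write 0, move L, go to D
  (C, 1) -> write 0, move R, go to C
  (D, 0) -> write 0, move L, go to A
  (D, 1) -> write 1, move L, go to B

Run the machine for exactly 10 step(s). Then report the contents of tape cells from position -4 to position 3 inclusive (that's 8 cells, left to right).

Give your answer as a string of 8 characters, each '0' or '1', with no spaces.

Step 1: in state A at pos 0, read 0 -> (A,0)->write 1,move R,goto C. Now: state=C, head=1, tape[-3..4]=01110010 (head:     ^)
Step 2: in state C at pos 1, read 0 -> (C,0)->write 0,move L,goto D. Now: state=D, head=0, tape[-3..4]=01110010 (head:    ^)
Step 3: in state D at pos 0, read 1 -> (D,1)->write 1,move L,goto B. Now: state=B, head=-1, tape[-3..4]=01110010 (head:   ^)
Step 4: in state B at pos -1, read 1 -> (B,1)->write 1,move R,goto C. Now: state=C, head=0, tape[-3..4]=01110010 (head:    ^)
Step 5: in state C at pos 0, read 1 -> (C,1)->write 0,move R,goto C. Now: state=C, head=1, tape[-3..4]=01100010 (head:     ^)
Step 6: in state C at pos 1, read 0 -> (C,0)->write 0,move L,goto D. Now: state=D, head=0, tape[-3..4]=01100010 (head:    ^)
Step 7: in state D at pos 0, read 0 -> (D,0)->write 0,move L,goto A. Now: state=A, head=-1, tape[-3..4]=01100010 (head:   ^)
Step 8: in state A at pos -1, read 1 -> (A,1)->write 1,move L,goto D. Now: state=D, head=-2, tape[-3..4]=01100010 (head:  ^)
Step 9: in state D at pos -2, read 1 -> (D,1)->write 1,move L,goto B. Now: state=B, head=-3, tape[-4..4]=001100010 (head:  ^)
Step 10: in state B at pos -3, read 0 -> (B,0)->write 1,move L,goto H. Now: state=H, head=-4, tape[-5..4]=0011100010 (head:  ^)

Answer: 01110001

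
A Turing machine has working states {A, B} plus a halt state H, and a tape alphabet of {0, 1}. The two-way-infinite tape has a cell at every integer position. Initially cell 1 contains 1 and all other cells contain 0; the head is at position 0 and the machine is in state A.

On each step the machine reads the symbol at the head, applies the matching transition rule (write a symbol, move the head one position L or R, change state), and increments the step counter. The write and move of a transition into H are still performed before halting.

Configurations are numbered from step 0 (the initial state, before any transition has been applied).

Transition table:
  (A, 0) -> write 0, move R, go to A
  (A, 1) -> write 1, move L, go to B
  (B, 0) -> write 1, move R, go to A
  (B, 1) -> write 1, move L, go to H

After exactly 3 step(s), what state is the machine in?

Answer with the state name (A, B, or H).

Step 1: in state A at pos 0, read 0 -> (A,0)->write 0,move R,goto A. Now: state=A, head=1, tape[-1..2]=0010 (head:   ^)
Step 2: in state A at pos 1, read 1 -> (A,1)->write 1,move L,goto B. Now: state=B, head=0, tape[-1..2]=0010 (head:  ^)
Step 3: in state B at pos 0, read 0 -> (B,0)->write 1,move R,goto A. Now: state=A, head=1, tape[-1..2]=0110 (head:   ^)

Answer: A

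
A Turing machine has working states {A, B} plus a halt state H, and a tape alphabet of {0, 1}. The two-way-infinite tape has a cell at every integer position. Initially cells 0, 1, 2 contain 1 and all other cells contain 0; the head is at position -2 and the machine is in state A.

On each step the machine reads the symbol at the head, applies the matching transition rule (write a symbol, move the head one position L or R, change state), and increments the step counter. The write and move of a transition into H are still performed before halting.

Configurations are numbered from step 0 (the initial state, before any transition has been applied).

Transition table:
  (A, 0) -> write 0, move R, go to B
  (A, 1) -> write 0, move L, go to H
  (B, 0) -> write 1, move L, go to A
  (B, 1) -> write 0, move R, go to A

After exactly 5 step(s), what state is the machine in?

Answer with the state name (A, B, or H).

Answer: H

Derivation:
Step 1: in state A at pos -2, read 0 -> (A,0)->write 0,move R,goto B. Now: state=B, head=-1, tape[-3..3]=0001110 (head:   ^)
Step 2: in state B at pos -1, read 0 -> (B,0)->write 1,move L,goto A. Now: state=A, head=-2, tape[-3..3]=0011110 (head:  ^)
Step 3: in state A at pos -2, read 0 -> (A,0)->write 0,move R,goto B. Now: state=B, head=-1, tape[-3..3]=0011110 (head:   ^)
Step 4: in state B at pos -1, read 1 -> (B,1)->write 0,move R,goto A. Now: state=A, head=0, tape[-3..3]=0001110 (head:    ^)
Step 5: in state A at pos 0, read 1 -> (A,1)->write 0,move L,goto H. Now: state=H, head=-1, tape[-3..3]=0000110 (head:   ^)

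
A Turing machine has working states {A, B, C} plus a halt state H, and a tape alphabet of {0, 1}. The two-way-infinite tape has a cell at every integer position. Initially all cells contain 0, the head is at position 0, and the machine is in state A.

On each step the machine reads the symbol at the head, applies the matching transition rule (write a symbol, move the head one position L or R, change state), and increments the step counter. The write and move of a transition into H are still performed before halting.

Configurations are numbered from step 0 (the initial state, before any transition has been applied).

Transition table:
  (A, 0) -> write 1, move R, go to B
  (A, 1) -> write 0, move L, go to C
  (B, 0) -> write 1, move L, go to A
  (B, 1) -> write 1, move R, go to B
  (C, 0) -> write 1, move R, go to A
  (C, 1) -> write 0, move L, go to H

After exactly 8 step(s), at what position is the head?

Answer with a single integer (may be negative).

Step 1: in state A at pos 0, read 0 -> (A,0)->write 1,move R,goto B. Now: state=B, head=1, tape[-1..2]=0100 (head:   ^)
Step 2: in state B at pos 1, read 0 -> (B,0)->write 1,move L,goto A. Now: state=A, head=0, tape[-1..2]=0110 (head:  ^)
Step 3: in state A at pos 0, read 1 -> (A,1)->write 0,move L,goto C. Now: state=C, head=-1, tape[-2..2]=00010 (head:  ^)
Step 4: in state C at pos -1, read 0 -> (C,0)->write 1,move R,goto A. Now: state=A, head=0, tape[-2..2]=01010 (head:   ^)
Step 5: in state A at pos 0, read 0 -> (A,0)->write 1,move R,goto B. Now: state=B, head=1, tape[-2..2]=01110 (head:    ^)
Step 6: in state B at pos 1, read 1 -> (B,1)->write 1,move R,goto B. Now: state=B, head=2, tape[-2..3]=011100 (head:     ^)
Step 7: in state B at pos 2, read 0 -> (B,0)->write 1,move L,goto A. Now: state=A, head=1, tape[-2..3]=011110 (head:    ^)
Step 8: in state A at pos 1, read 1 -> (A,1)->write 0,move L,goto C. Now: state=C, head=0, tape[-2..3]=011010 (head:   ^)

Answer: 0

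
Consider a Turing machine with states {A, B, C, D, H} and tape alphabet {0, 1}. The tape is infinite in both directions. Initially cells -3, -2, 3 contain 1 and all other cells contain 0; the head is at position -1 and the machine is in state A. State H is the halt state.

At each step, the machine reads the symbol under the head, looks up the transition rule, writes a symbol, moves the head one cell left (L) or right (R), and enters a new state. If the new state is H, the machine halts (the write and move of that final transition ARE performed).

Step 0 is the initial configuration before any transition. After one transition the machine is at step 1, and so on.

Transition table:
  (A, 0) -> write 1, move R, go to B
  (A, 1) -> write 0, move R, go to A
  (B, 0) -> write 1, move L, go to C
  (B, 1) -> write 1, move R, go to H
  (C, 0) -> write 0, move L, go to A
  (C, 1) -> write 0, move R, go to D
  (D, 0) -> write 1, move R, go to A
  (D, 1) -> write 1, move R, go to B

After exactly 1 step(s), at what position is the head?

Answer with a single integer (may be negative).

Answer: 0

Derivation:
Step 1: in state A at pos -1, read 0 -> (A,0)->write 1,move R,goto B. Now: state=B, head=0, tape[-4..4]=011100010 (head:     ^)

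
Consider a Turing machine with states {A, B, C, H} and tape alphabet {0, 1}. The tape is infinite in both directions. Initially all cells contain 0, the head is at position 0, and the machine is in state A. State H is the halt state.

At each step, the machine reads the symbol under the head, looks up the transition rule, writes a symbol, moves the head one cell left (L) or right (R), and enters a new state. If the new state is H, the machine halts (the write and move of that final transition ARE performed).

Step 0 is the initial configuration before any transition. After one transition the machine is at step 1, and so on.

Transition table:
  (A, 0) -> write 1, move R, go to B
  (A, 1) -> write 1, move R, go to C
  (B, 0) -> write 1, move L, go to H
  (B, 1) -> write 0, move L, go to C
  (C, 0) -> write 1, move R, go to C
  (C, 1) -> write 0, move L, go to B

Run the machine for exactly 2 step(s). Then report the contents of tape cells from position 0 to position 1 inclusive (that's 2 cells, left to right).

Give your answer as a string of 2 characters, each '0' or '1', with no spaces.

Answer: 11

Derivation:
Step 1: in state A at pos 0, read 0 -> (A,0)->write 1,move R,goto B. Now: state=B, head=1, tape[-1..2]=0100 (head:   ^)
Step 2: in state B at pos 1, read 0 -> (B,0)->write 1,move L,goto H. Now: state=H, head=0, tape[-1..2]=0110 (head:  ^)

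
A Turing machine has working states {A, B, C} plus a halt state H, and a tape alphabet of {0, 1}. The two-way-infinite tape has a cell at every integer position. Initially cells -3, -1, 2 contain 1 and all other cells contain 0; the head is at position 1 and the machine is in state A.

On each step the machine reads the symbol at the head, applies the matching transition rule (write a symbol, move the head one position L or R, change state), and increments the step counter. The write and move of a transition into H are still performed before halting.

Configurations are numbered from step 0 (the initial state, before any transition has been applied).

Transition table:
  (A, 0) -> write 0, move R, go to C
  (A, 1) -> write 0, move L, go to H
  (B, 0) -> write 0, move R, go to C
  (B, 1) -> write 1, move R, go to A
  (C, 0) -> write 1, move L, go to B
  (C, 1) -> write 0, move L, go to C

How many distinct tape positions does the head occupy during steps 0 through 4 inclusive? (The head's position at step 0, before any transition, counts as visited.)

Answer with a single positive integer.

Answer: 3

Derivation:
Step 1: in state A at pos 1, read 0 -> (A,0)->write 0,move R,goto C. Now: state=C, head=2, tape[-4..3]=01010010 (head:       ^)
Step 2: in state C at pos 2, read 1 -> (C,1)->write 0,move L,goto C. Now: state=C, head=1, tape[-4..3]=01010000 (head:      ^)
Step 3: in state C at pos 1, read 0 -> (C,0)->write 1,move L,goto B. Now: state=B, head=0, tape[-4..3]=01010100 (head:     ^)
Step 4: in state B at pos 0, read 0 -> (B,0)->write 0,move R,goto C. Now: state=C, head=1, tape[-4..3]=01010100 (head:      ^)
Head positions at steps 0..4: starting at 1, distinct positions visited = {0, 1, 2} -> 3 position(s)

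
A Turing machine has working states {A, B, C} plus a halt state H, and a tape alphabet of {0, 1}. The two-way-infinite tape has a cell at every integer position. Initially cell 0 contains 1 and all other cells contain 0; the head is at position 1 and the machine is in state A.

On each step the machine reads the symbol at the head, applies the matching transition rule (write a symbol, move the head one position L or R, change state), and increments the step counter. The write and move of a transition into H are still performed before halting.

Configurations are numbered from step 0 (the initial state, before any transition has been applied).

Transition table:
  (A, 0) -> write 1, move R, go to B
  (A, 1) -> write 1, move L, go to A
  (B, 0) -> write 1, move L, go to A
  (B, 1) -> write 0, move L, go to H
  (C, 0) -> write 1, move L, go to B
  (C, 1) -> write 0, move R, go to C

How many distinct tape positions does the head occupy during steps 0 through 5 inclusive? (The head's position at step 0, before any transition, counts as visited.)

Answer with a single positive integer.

Step 1: in state A at pos 1, read 0 -> (A,0)->write 1,move R,goto B. Now: state=B, head=2, tape[-1..3]=01100 (head:    ^)
Step 2: in state B at pos 2, read 0 -> (B,0)->write 1,move L,goto A. Now: state=A, head=1, tape[-1..3]=01110 (head:   ^)
Step 3: in state A at pos 1, read 1 -> (A,1)->write 1,move L,goto A. Now: state=A, head=0, tape[-1..3]=01110 (head:  ^)
Step 4: in state A at pos 0, read 1 -> (A,1)->write 1,move L,goto A. Now: state=A, head=-1, tape[-2..3]=001110 (head:  ^)
Step 5: in state A at pos -1, read 0 -> (A,0)->write 1,move R,goto B. Now: state=B, head=0, tape[-2..3]=011110 (head:   ^)
Head positions at steps 0..5: starting at 1, distinct positions visited = {-1, 0, 1, 2} -> 4 position(s)

Answer: 4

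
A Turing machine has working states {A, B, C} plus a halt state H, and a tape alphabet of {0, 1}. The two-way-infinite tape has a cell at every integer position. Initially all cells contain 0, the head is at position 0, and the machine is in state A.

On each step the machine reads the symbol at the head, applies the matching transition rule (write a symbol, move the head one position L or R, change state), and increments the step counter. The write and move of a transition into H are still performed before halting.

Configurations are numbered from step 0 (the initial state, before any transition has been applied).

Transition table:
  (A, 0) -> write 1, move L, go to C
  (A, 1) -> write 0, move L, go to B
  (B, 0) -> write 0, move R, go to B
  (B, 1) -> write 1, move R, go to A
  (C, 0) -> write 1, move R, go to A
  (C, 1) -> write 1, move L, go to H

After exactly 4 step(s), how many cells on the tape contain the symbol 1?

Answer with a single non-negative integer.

Step 1: in state A at pos 0, read 0 -> (A,0)->write 1,move L,goto C. Now: state=C, head=-1, tape[-2..1]=0010 (head:  ^)
Step 2: in state C at pos -1, read 0 -> (C,0)->write 1,move R,goto A. Now: state=A, head=0, tape[-2..1]=0110 (head:   ^)
Step 3: in state A at pos 0, read 1 -> (A,1)->write 0,move L,goto B. Now: state=B, head=-1, tape[-2..1]=0100 (head:  ^)
Step 4: in state B at pos -1, read 1 -> (B,1)->write 1,move R,goto A. Now: state=A, head=0, tape[-2..1]=0100 (head:   ^)
Cells containing 1 after step 4: {-1} -> 1 cell(s)

Answer: 1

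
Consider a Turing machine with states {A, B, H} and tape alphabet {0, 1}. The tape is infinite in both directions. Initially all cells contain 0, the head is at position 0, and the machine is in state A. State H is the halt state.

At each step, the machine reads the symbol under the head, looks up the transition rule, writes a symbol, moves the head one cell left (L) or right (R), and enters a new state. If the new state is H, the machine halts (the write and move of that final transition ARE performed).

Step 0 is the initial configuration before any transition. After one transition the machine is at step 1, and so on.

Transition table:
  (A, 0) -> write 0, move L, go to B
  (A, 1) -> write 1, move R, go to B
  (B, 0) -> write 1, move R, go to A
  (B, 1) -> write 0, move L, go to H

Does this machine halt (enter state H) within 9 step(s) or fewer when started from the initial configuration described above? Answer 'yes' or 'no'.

Answer: yes

Derivation:
Step 1: in state A at pos 0, read 0 -> (A,0)->write 0,move L,goto B. Now: state=B, head=-1, tape[-2..1]=0000 (head:  ^)
Step 2: in state B at pos -1, read 0 -> (B,0)->write 1,move R,goto A. Now: state=A, head=0, tape[-2..1]=0100 (head:   ^)
Step 3: in state A at pos 0, read 0 -> (A,0)->write 0,move L,goto B. Now: state=B, head=-1, tape[-2..1]=0100 (head:  ^)
Step 4: in state B at pos -1, read 1 -> (B,1)->write 0,move L,goto H. Now: state=H, head=-2, tape[-3..1]=00000 (head:  ^)
State H reached at step 4; 4 <= 9 -> yes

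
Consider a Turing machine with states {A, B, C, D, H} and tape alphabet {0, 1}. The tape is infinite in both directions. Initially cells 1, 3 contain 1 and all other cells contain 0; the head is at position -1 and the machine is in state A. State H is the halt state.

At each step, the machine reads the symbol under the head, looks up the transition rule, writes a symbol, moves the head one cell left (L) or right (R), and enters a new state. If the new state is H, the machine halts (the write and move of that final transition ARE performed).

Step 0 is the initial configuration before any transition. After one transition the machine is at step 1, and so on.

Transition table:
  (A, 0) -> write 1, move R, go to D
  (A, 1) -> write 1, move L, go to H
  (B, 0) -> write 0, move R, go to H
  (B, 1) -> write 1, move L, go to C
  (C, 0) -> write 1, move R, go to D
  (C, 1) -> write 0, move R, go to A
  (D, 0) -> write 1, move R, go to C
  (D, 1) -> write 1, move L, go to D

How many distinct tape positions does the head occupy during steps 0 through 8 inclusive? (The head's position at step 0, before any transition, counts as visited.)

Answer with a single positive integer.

Step 1: in state A at pos -1, read 0 -> (A,0)->write 1,move R,goto D. Now: state=D, head=0, tape[-2..4]=0101010 (head:   ^)
Step 2: in state D at pos 0, read 0 -> (D,0)->write 1,move R,goto C. Now: state=C, head=1, tape[-2..4]=0111010 (head:    ^)
Step 3: in state C at pos 1, read 1 -> (C,1)->write 0,move R,goto A. Now: state=A, head=2, tape[-2..4]=0110010 (head:     ^)
Step 4: in state A at pos 2, read 0 -> (A,0)->write 1,move R,goto D. Now: state=D, head=3, tape[-2..4]=0110110 (head:      ^)
Step 5: in state D at pos 3, read 1 -> (D,1)->write 1,move L,goto D. Now: state=D, head=2, tape[-2..4]=0110110 (head:     ^)
Step 6: in state D at pos 2, read 1 -> (D,1)->write 1,move L,goto D. Now: state=D, head=1, tape[-2..4]=0110110 (head:    ^)
Step 7: in state D at pos 1, read 0 -> (D,0)->write 1,move R,goto C. Now: state=C, head=2, tape[-2..4]=0111110 (head:     ^)
Step 8: in state C at pos 2, read 1 -> (C,1)->write 0,move R,goto A. Now: state=A, head=3, tape[-2..4]=0111010 (head:      ^)
Head positions at steps 0..8: starting at -1, distinct positions visited = {-1, 0, 1, 2, 3} -> 5 position(s)

Answer: 5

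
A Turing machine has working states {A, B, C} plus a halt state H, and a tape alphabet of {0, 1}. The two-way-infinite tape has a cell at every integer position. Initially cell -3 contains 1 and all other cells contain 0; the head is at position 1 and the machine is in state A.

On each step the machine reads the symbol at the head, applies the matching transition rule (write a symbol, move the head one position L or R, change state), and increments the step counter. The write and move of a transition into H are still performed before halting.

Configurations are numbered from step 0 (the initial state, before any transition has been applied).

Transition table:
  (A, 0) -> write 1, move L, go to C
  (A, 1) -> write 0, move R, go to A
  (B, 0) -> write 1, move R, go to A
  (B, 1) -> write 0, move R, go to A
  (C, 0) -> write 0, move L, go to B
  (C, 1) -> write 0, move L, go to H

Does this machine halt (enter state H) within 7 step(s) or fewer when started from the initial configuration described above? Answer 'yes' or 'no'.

Step 1: in state A at pos 1, read 0 -> (A,0)->write 1,move L,goto C. Now: state=C, head=0, tape[-4..2]=0100010 (head:     ^)
Step 2: in state C at pos 0, read 0 -> (C,0)->write 0,move L,goto B. Now: state=B, head=-1, tape[-4..2]=0100010 (head:    ^)
Step 3: in state B at pos -1, read 0 -> (B,0)->write 1,move R,goto A. Now: state=A, head=0, tape[-4..2]=0101010 (head:     ^)
Step 4: in state A at pos 0, read 0 -> (A,0)->write 1,move L,goto C. Now: state=C, head=-1, tape[-4..2]=0101110 (head:    ^)
Step 5: in state C at pos -1, read 1 -> (C,1)->write 0,move L,goto H. Now: state=H, head=-2, tape[-4..2]=0100110 (head:   ^)
State H reached at step 5; 5 <= 7 -> yes

Answer: yes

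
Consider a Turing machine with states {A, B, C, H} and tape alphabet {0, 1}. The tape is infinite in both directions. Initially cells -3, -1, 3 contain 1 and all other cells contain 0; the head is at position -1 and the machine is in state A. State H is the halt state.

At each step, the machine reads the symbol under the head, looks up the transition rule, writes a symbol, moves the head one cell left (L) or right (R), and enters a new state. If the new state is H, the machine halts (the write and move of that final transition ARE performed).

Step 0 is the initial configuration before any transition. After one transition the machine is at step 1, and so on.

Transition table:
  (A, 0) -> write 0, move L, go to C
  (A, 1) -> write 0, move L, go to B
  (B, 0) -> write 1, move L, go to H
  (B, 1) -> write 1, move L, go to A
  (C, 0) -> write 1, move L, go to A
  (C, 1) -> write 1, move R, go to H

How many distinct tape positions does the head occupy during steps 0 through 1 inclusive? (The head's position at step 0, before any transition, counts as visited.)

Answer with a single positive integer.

Answer: 2

Derivation:
Step 1: in state A at pos -1, read 1 -> (A,1)->write 0,move L,goto B. Now: state=B, head=-2, tape[-4..4]=010000010 (head:   ^)
Head positions at steps 0..1: starting at -1, distinct positions visited = {-2, -1} -> 2 position(s)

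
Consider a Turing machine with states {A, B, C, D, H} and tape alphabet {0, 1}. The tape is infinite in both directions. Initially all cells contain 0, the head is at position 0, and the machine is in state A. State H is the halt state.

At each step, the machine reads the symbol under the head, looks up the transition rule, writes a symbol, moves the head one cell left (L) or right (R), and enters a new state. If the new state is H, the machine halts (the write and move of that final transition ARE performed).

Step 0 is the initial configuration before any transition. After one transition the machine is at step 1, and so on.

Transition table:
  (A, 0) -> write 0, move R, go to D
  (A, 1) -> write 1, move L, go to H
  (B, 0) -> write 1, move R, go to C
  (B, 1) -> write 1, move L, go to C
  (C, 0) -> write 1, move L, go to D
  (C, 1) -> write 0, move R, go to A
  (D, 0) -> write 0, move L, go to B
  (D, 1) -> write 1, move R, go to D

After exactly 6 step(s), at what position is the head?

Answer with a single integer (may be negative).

Step 1: in state A at pos 0, read 0 -> (A,0)->write 0,move R,goto D. Now: state=D, head=1, tape[-1..2]=0000 (head:   ^)
Step 2: in state D at pos 1, read 0 -> (D,0)->write 0,move L,goto B. Now: state=B, head=0, tape[-1..2]=0000 (head:  ^)
Step 3: in state B at pos 0, read 0 -> (B,0)->write 1,move R,goto C. Now: state=C, head=1, tape[-1..2]=0100 (head:   ^)
Step 4: in state C at pos 1, read 0 -> (C,0)->write 1,move L,goto D. Now: state=D, head=0, tape[-1..2]=0110 (head:  ^)
Step 5: in state D at pos 0, read 1 -> (D,1)->write 1,move R,goto D. Now: state=D, head=1, tape[-1..2]=0110 (head:   ^)
Step 6: in state D at pos 1, read 1 -> (D,1)->write 1,move R,goto D. Now: state=D, head=2, tape[-1..3]=01100 (head:    ^)

Answer: 2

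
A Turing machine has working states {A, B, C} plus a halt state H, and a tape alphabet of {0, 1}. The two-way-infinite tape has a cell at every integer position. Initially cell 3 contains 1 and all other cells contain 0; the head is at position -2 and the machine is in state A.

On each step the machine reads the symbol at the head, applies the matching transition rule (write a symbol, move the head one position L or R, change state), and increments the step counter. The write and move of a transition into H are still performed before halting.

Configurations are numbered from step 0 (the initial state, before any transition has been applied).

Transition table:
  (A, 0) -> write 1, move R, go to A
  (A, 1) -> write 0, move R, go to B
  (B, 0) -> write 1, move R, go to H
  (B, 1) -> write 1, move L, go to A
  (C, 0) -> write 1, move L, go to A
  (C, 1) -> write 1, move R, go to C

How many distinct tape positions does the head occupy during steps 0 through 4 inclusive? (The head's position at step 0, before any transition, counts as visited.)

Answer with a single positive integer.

Answer: 5

Derivation:
Step 1: in state A at pos -2, read 0 -> (A,0)->write 1,move R,goto A. Now: state=A, head=-1, tape[-3..4]=01000010 (head:   ^)
Step 2: in state A at pos -1, read 0 -> (A,0)->write 1,move R,goto A. Now: state=A, head=0, tape[-3..4]=01100010 (head:    ^)
Step 3: in state A at pos 0, read 0 -> (A,0)->write 1,move R,goto A. Now: state=A, head=1, tape[-3..4]=01110010 (head:     ^)
Step 4: in state A at pos 1, read 0 -> (A,0)->write 1,move R,goto A. Now: state=A, head=2, tape[-3..4]=01111010 (head:      ^)
Head positions at steps 0..4: starting at -2, distinct positions visited = {-2, -1, 0, 1, 2} -> 5 position(s)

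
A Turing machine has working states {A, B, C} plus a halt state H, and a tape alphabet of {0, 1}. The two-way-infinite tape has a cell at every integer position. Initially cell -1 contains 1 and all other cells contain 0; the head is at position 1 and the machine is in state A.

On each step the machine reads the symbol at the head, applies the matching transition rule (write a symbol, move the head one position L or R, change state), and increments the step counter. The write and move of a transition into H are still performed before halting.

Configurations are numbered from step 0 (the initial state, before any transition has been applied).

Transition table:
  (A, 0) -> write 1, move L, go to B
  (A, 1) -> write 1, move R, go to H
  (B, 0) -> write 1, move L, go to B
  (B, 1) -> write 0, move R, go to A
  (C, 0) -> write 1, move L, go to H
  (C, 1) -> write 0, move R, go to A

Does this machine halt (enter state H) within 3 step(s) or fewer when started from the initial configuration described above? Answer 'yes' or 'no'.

Answer: no

Derivation:
Step 1: in state A at pos 1, read 0 -> (A,0)->write 1,move L,goto B. Now: state=B, head=0, tape[-2..2]=01010 (head:   ^)
Step 2: in state B at pos 0, read 0 -> (B,0)->write 1,move L,goto B. Now: state=B, head=-1, tape[-2..2]=01110 (head:  ^)
Step 3: in state B at pos -1, read 1 -> (B,1)->write 0,move R,goto A. Now: state=A, head=0, tape[-2..2]=00110 (head:   ^)
After 3 step(s): state = A (not H) -> not halted within 3 -> no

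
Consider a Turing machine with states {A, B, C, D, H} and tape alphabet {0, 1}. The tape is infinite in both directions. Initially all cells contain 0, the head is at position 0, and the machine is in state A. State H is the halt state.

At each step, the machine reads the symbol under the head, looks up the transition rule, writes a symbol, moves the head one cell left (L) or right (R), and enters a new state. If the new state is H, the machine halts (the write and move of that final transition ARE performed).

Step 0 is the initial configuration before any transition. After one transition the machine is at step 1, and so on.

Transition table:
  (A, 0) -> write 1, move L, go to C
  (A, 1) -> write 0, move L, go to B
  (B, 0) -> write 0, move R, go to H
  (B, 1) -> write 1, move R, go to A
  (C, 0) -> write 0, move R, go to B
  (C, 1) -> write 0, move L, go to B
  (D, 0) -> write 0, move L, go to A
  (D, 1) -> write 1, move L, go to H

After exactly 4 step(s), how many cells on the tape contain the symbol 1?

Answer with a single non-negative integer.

Step 1: in state A at pos 0, read 0 -> (A,0)->write 1,move L,goto C. Now: state=C, head=-1, tape[-2..1]=0010 (head:  ^)
Step 2: in state C at pos -1, read 0 -> (C,0)->write 0,move R,goto B. Now: state=B, head=0, tape[-2..1]=0010 (head:   ^)
Step 3: in state B at pos 0, read 1 -> (B,1)->write 1,move R,goto A. Now: state=A, head=1, tape[-2..2]=00100 (head:    ^)
Step 4: in state A at pos 1, read 0 -> (A,0)->write 1,move L,goto C. Now: state=C, head=0, tape[-2..2]=00110 (head:   ^)
Cells containing 1 after step 4: {0, 1} -> 2 cell(s)

Answer: 2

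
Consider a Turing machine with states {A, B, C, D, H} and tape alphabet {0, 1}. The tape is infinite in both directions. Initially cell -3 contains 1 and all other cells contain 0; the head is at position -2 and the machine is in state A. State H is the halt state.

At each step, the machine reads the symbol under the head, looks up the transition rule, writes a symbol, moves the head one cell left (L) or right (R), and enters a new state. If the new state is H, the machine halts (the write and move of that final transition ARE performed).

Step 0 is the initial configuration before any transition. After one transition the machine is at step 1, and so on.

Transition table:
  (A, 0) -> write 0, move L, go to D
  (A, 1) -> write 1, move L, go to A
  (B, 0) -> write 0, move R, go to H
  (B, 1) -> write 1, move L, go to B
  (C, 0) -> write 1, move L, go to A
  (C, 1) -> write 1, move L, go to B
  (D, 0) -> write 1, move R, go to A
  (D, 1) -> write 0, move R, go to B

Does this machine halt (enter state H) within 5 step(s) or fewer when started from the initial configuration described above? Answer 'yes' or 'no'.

Step 1: in state A at pos -2, read 0 -> (A,0)->write 0,move L,goto D. Now: state=D, head=-3, tape[-4..-1]=0100 (head:  ^)
Step 2: in state D at pos -3, read 1 -> (D,1)->write 0,move R,goto B. Now: state=B, head=-2, tape[-4..-1]=0000 (head:   ^)
Step 3: in state B at pos -2, read 0 -> (B,0)->write 0,move R,goto H. Now: state=H, head=-1, tape[-4..0]=00000 (head:    ^)
State H reached at step 3; 3 <= 5 -> yes

Answer: yes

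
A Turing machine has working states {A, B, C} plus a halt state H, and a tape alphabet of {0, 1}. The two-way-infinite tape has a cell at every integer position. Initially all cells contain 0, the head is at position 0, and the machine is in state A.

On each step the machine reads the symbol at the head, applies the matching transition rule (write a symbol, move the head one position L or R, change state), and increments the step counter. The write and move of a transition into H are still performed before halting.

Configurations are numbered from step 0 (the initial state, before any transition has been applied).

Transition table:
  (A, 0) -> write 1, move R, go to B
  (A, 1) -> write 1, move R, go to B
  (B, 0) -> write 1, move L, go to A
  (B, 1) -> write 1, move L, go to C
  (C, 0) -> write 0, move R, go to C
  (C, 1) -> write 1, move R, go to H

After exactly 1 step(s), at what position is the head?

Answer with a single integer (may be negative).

Step 1: in state A at pos 0, read 0 -> (A,0)->write 1,move R,goto B. Now: state=B, head=1, tape[-1..2]=0100 (head:   ^)

Answer: 1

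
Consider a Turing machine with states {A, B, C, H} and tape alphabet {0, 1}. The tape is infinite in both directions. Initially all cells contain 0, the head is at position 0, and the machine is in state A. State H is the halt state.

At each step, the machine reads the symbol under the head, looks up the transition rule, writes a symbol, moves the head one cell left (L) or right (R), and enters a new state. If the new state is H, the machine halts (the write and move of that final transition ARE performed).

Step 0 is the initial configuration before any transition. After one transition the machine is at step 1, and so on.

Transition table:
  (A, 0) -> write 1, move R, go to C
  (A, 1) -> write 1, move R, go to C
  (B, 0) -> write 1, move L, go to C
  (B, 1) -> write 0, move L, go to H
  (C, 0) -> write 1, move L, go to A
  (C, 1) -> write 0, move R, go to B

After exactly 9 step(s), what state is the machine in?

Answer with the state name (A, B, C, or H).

Answer: H

Derivation:
Step 1: in state A at pos 0, read 0 -> (A,0)->write 1,move R,goto C. Now: state=C, head=1, tape[-1..2]=0100 (head:   ^)
Step 2: in state C at pos 1, read 0 -> (C,0)->write 1,move L,goto A. Now: state=A, head=0, tape[-1..2]=0110 (head:  ^)
Step 3: in state A at pos 0, read 1 -> (A,1)->write 1,move R,goto C. Now: state=C, head=1, tape[-1..2]=0110 (head:   ^)
Step 4: in state C at pos 1, read 1 -> (C,1)->write 0,move R,goto B. Now: state=B, head=2, tape[-1..3]=01000 (head:    ^)
Step 5: in state B at pos 2, read 0 -> (B,0)->write 1,move L,goto C. Now: state=C, head=1, tape[-1..3]=01010 (head:   ^)
Step 6: in state C at pos 1, read 0 -> (C,0)->write 1,move L,goto A. Now: state=A, head=0, tape[-1..3]=01110 (head:  ^)
Step 7: in state A at pos 0, read 1 -> (A,1)->write 1,move R,goto C. Now: state=C, head=1, tape[-1..3]=01110 (head:   ^)
Step 8: in state C at pos 1, read 1 -> (C,1)->write 0,move R,goto B. Now: state=B, head=2, tape[-1..3]=01010 (head:    ^)
Step 9: in state B at pos 2, read 1 -> (B,1)->write 0,move L,goto H. Now: state=H, head=1, tape[-1..3]=01000 (head:   ^)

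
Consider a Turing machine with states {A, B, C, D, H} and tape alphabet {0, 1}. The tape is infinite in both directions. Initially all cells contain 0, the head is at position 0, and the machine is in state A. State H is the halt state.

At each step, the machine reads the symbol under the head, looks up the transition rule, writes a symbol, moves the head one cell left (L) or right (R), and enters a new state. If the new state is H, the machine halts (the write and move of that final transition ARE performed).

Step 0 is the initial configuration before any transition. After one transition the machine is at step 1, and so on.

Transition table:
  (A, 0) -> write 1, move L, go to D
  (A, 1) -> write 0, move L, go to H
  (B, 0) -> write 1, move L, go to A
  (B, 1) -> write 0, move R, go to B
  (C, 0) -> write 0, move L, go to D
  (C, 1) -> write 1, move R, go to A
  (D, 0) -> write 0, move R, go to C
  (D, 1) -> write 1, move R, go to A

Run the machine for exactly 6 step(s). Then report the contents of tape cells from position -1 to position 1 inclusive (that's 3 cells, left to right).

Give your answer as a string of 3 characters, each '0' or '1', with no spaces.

Answer: 010

Derivation:
Step 1: in state A at pos 0, read 0 -> (A,0)->write 1,move L,goto D. Now: state=D, head=-1, tape[-2..1]=0010 (head:  ^)
Step 2: in state D at pos -1, read 0 -> (D,0)->write 0,move R,goto C. Now: state=C, head=0, tape[-2..1]=0010 (head:   ^)
Step 3: in state C at pos 0, read 1 -> (C,1)->write 1,move R,goto A. Now: state=A, head=1, tape[-2..2]=00100 (head:    ^)
Step 4: in state A at pos 1, read 0 -> (A,0)->write 1,move L,goto D. Now: state=D, head=0, tape[-2..2]=00110 (head:   ^)
Step 5: in state D at pos 0, read 1 -> (D,1)->write 1,move R,goto A. Now: state=A, head=1, tape[-2..2]=00110 (head:    ^)
Step 6: in state A at pos 1, read 1 -> (A,1)->write 0,move L,goto H. Now: state=H, head=0, tape[-2..2]=00100 (head:   ^)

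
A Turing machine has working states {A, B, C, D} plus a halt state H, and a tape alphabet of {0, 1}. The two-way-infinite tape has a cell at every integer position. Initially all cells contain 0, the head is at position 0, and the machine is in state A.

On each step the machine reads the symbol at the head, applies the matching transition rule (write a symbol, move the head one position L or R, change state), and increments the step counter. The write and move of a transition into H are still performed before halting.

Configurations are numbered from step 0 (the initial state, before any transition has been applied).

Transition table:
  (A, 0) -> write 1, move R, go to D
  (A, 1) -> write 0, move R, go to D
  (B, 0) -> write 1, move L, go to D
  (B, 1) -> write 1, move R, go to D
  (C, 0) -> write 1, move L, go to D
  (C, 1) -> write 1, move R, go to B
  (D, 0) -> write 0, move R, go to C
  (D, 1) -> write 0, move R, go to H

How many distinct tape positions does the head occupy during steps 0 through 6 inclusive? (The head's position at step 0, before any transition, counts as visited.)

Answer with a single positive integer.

Step 1: in state A at pos 0, read 0 -> (A,0)->write 1,move R,goto D. Now: state=D, head=1, tape[-1..2]=0100 (head:   ^)
Step 2: in state D at pos 1, read 0 -> (D,0)->write 0,move R,goto C. Now: state=C, head=2, tape[-1..3]=01000 (head:    ^)
Step 3: in state C at pos 2, read 0 -> (C,0)->write 1,move L,goto D. Now: state=D, head=1, tape[-1..3]=01010 (head:   ^)
Step 4: in state D at pos 1, read 0 -> (D,0)->write 0,move R,goto C. Now: state=C, head=2, tape[-1..3]=01010 (head:    ^)
Step 5: in state C at pos 2, read 1 -> (C,1)->write 1,move R,goto B. Now: state=B, head=3, tape[-1..4]=010100 (head:     ^)
Step 6: in state B at pos 3, read 0 -> (B,0)->write 1,move L,goto D. Now: state=D, head=2, tape[-1..4]=010110 (head:    ^)
Head positions at steps 0..6: starting at 0, distinct positions visited = {0, 1, 2, 3} -> 4 position(s)

Answer: 4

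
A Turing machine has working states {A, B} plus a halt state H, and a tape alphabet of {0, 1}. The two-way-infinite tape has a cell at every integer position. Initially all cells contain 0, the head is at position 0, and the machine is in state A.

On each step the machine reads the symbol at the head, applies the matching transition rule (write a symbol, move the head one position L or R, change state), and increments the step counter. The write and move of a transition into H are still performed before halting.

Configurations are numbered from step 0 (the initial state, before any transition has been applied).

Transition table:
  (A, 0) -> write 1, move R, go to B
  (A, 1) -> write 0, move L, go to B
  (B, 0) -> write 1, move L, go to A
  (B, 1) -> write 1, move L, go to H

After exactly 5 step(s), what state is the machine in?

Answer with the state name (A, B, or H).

Step 1: in state A at pos 0, read 0 -> (A,0)->write 1,move R,goto B. Now: state=B, head=1, tape[-1..2]=0100 (head:   ^)
Step 2: in state B at pos 1, read 0 -> (B,0)->write 1,move L,goto A. Now: state=A, head=0, tape[-1..2]=0110 (head:  ^)
Step 3: in state A at pos 0, read 1 -> (A,1)->write 0,move L,goto B. Now: state=B, head=-1, tape[-2..2]=00010 (head:  ^)
Step 4: in state B at pos -1, read 0 -> (B,0)->write 1,move L,goto A. Now: state=A, head=-2, tape[-3..2]=001010 (head:  ^)
Step 5: in state A at pos -2, read 0 -> (A,0)->write 1,move R,goto B. Now: state=B, head=-1, tape[-3..2]=011010 (head:   ^)

Answer: B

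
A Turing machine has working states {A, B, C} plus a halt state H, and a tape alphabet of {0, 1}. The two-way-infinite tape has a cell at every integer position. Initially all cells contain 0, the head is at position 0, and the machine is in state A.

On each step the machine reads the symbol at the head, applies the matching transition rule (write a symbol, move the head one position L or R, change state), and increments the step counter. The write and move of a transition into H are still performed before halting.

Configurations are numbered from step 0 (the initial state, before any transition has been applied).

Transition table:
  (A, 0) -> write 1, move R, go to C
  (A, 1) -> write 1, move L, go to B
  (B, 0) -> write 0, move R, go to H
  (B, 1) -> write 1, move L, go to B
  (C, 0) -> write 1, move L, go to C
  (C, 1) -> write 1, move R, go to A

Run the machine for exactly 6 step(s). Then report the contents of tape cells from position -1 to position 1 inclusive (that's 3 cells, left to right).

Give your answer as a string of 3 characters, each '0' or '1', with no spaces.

Step 1: in state A at pos 0, read 0 -> (A,0)->write 1,move R,goto C. Now: state=C, head=1, tape[-1..2]=0100 (head:   ^)
Step 2: in state C at pos 1, read 0 -> (C,0)->write 1,move L,goto C. Now: state=C, head=0, tape[-1..2]=0110 (head:  ^)
Step 3: in state C at pos 0, read 1 -> (C,1)->write 1,move R,goto A. Now: state=A, head=1, tape[-1..2]=0110 (head:   ^)
Step 4: in state A at pos 1, read 1 -> (A,1)->write 1,move L,goto B. Now: state=B, head=0, tape[-1..2]=0110 (head:  ^)
Step 5: in state B at pos 0, read 1 -> (B,1)->write 1,move L,goto B. Now: state=B, head=-1, tape[-2..2]=00110 (head:  ^)
Step 6: in state B at pos -1, read 0 -> (B,0)->write 0,move R,goto H. Now: state=H, head=0, tape[-2..2]=00110 (head:   ^)

Answer: 011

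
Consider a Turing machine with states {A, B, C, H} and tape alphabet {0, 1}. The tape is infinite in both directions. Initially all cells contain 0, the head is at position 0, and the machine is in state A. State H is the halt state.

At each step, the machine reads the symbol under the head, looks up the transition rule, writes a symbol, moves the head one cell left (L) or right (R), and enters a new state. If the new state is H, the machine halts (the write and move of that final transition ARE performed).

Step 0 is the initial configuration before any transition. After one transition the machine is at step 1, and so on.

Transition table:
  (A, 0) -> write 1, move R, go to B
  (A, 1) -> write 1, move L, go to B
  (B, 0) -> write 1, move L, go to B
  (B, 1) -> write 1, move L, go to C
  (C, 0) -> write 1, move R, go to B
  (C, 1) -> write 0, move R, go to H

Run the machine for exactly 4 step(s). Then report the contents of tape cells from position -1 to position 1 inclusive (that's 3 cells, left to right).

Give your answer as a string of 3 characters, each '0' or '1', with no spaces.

Answer: 111

Derivation:
Step 1: in state A at pos 0, read 0 -> (A,0)->write 1,move R,goto B. Now: state=B, head=1, tape[-1..2]=0100 (head:   ^)
Step 2: in state B at pos 1, read 0 -> (B,0)->write 1,move L,goto B. Now: state=B, head=0, tape[-1..2]=0110 (head:  ^)
Step 3: in state B at pos 0, read 1 -> (B,1)->write 1,move L,goto C. Now: state=C, head=-1, tape[-2..2]=00110 (head:  ^)
Step 4: in state C at pos -1, read 0 -> (C,0)->write 1,move R,goto B. Now: state=B, head=0, tape[-2..2]=01110 (head:   ^)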